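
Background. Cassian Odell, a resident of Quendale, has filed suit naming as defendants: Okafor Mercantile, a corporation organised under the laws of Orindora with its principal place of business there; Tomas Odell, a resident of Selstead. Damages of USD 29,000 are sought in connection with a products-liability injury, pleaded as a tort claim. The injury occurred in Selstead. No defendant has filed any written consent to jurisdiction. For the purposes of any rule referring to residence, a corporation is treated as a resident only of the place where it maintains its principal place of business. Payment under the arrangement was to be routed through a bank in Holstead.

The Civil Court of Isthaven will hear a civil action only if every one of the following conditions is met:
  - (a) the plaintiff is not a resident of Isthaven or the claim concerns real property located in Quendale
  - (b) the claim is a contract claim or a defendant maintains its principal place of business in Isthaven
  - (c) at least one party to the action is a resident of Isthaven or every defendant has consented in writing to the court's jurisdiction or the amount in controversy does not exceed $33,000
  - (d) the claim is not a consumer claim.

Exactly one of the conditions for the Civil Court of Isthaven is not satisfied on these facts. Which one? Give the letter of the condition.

The Civil Court of Isthaven:
  (a) The plaintiff resides in Quendale, which is not Isthaven — that alternative is enough. Satisfied.
  (b) The claim is a tort claim, not a contract claim; the corporate defendant(s) have their principal place of business in Orindora, not Isthaven — none of the alternatives is met. Condition not met.
  (c) The amount in controversy is $29,000, within the USD 33,000 ceiling, so this disjunct is met. Satisfied.
  (d) The claim is a tort claim, not a consumer claim. Satisfied.
Only condition (b) fails.

(b)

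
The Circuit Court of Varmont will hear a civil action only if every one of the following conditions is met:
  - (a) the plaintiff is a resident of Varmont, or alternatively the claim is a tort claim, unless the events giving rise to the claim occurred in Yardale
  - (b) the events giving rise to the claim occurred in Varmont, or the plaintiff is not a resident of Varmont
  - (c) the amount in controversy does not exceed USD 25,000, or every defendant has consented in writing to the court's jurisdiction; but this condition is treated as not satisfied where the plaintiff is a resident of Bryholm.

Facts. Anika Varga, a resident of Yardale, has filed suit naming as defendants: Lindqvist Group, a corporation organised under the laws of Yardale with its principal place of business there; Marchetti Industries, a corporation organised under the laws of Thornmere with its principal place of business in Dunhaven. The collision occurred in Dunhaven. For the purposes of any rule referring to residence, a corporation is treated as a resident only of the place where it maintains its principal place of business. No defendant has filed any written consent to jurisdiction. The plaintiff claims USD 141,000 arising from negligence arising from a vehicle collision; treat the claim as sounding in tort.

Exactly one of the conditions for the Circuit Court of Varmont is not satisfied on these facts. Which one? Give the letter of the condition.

The Circuit Court of Varmont:
  (a) The claim is a tort claim — that alternative is enough. Satisfied.
  (b) The plaintiff resides in Yardale, which is not Varmont — that alternative is enough. Satisfied.
  (c) The amount in controversy is 141,000 dollars, above the $25,000 ceiling; no such written consent has been filed — no alternative holds. Fails.
Only condition (c) fails.

(c)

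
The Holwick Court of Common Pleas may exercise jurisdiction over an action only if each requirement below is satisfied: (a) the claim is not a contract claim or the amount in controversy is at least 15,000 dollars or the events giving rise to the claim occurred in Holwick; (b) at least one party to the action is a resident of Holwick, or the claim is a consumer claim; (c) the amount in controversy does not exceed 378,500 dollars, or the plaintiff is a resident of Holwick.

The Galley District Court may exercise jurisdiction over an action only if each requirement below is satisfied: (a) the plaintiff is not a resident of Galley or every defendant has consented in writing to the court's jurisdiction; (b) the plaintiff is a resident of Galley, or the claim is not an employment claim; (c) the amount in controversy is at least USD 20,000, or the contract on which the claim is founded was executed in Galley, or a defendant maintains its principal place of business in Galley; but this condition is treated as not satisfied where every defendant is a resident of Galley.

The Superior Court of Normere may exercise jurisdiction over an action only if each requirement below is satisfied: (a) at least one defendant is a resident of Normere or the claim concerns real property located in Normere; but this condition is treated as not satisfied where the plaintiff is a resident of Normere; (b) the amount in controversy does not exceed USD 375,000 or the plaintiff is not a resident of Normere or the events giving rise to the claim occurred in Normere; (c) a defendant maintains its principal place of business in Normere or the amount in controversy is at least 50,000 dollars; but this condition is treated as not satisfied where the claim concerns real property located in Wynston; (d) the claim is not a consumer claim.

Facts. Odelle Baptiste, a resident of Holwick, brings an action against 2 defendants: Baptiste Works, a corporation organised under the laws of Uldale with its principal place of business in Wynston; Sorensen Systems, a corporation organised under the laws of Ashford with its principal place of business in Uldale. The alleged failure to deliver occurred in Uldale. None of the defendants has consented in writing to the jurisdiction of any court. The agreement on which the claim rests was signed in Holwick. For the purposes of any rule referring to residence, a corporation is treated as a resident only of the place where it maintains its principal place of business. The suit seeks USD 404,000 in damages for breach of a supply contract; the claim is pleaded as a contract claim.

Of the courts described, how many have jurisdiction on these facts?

The Holwick Court of Common Pleas:
  (a) The amount in controversy is 404,000 dollars, which meets the $15,000 floor, so this disjunct is met. Condition met.
  (b) Odelle Baptiste resides in Holwick, so one alternative holds. Satisfied.
  (c) The plaintiff resides in Holwick, so this disjunct is met. Satisfied.
  → Jurisdiction lies.
The Galley District Court:
  (a) The plaintiff resides in Holwick, which is not Galley, which satisfies one of the alternatives. Satisfied.
  (b) The claim is a contract claim, not an employment claim, so one alternative holds. Satisfied.
  (c) The amount in controversy is $404,000, which meets the 20,000 dollars floor — that alternative is enough. The carve-out does not apply: the defendants reside as follows — Baptiste Works in Wynston, Sorensen Systems in Uldale — not all in Galley. Condition met.
  → Jurisdiction lies.
The Superior Court of Normere:
  (a) No defendant resides in Normere (they reside in Wynston, Uldale); the claim does not concern real property — none of the alternatives is met. Fails.
  (b) The plaintiff resides in Holwick, which is not Normere, so this disjunct is met. Met.
  (c) The amount in controversy is $404,000, which meets the $50,000 floor, which satisfies one of the alternatives. The exception is not triggered, since the claim does not concern real property. Met.
  (d) The claim is a contract claim, not a consumer claim. Condition met.
  → At least one condition fails; no jurisdiction.
Courts with jurisdiction: the Holwick Court of Common Pleas, the Galley District Court — 2 in total.

2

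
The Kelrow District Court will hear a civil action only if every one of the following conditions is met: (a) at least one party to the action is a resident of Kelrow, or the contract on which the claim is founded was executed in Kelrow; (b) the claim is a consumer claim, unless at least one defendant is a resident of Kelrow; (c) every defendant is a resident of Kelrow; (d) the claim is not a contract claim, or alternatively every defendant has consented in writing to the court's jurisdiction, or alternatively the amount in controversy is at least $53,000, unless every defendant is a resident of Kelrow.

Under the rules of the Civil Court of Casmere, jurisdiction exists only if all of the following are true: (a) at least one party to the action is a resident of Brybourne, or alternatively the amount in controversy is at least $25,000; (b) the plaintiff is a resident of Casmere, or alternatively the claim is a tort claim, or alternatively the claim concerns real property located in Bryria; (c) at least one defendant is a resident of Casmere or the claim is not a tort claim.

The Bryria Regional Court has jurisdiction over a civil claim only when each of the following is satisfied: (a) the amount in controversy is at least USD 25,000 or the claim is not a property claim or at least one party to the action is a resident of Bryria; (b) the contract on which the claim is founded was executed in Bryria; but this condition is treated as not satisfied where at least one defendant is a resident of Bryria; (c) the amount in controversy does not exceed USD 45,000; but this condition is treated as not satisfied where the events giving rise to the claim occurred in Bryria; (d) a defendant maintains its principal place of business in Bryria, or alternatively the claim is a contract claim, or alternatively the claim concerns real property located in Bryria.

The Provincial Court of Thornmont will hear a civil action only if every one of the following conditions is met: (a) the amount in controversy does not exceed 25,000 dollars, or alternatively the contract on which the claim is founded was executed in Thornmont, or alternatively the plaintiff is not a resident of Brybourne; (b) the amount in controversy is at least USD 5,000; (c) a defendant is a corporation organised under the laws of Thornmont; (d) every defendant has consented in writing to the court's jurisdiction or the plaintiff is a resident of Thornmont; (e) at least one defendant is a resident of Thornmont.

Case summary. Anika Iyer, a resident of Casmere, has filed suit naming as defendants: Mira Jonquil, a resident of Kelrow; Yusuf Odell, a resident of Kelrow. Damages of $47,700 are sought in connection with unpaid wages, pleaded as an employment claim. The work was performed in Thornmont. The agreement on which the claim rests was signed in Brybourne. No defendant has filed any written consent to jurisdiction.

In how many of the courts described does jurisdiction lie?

2

The Kelrow District Court:
  (a) Mira Jonquil resides in Kelrow — that alternative is enough. Met.
  (b) The claim is an employment claim, not a consumer claim. But Mira Jonquil resides in Kelrow, and the 'unless' clause therefore excuses the requirement. Satisfied.
  (c) The defendants reside as follows — Mira Jonquil in Kelrow, Yusuf Odell in Kelrow — all in Kelrow. Met.
  (d) The claim is an employment claim, not a contract claim, so one alternative holds. Satisfied.
  → The court has jurisdiction.
The Civil Court of Casmere:
  (a) The amount in controversy is USD 47,700, which meets the $25,000 floor — that alternative is enough. Met.
  (b) The plaintiff resides in Casmere, so this disjunct is met. Met.
  (c) The claim is an employment claim, not a tort claim, so one alternative holds. Satisfied.
  → The court has jurisdiction.
The Bryria Regional Court:
  (a) The amount in controversy is USD 47,700, which meets the 25,000 dollars floor — that alternative is enough. Satisfied.
  (b) The contract was executed in Brybourne, not Bryria. Condition not met.
  (c) The amount in controversy is $47,700, above the $45,000 ceiling. Not met.
  (d) No defendant is a corporation; the claim is an employment claim, not a contract claim; the claim does not concern real property — every alternative fails. Condition not met.
  → Not every requirement is met — no jurisdiction.
The Provincial Court of Thornmont:
  (a) The plaintiff resides in Casmere, which is not Brybourne, so this disjunct is met. Met.
  (b) The amount in controversy is 47,700 dollars, which meets the $5,000 floor. Condition met.
  (c) No defendant is a corporation. Not satisfied.
  (d) No such written consent has been filed; the plaintiff resides in Casmere, not Thornmont — every alternative fails. Not satisfied.
  (e) No defendant resides in Thornmont (they reside in Kelrow, Kelrow). Not met.
  → Not every requirement is met — no jurisdiction.
Courts with jurisdiction: the Kelrow District Court, the Civil Court of Casmere — 2 in total.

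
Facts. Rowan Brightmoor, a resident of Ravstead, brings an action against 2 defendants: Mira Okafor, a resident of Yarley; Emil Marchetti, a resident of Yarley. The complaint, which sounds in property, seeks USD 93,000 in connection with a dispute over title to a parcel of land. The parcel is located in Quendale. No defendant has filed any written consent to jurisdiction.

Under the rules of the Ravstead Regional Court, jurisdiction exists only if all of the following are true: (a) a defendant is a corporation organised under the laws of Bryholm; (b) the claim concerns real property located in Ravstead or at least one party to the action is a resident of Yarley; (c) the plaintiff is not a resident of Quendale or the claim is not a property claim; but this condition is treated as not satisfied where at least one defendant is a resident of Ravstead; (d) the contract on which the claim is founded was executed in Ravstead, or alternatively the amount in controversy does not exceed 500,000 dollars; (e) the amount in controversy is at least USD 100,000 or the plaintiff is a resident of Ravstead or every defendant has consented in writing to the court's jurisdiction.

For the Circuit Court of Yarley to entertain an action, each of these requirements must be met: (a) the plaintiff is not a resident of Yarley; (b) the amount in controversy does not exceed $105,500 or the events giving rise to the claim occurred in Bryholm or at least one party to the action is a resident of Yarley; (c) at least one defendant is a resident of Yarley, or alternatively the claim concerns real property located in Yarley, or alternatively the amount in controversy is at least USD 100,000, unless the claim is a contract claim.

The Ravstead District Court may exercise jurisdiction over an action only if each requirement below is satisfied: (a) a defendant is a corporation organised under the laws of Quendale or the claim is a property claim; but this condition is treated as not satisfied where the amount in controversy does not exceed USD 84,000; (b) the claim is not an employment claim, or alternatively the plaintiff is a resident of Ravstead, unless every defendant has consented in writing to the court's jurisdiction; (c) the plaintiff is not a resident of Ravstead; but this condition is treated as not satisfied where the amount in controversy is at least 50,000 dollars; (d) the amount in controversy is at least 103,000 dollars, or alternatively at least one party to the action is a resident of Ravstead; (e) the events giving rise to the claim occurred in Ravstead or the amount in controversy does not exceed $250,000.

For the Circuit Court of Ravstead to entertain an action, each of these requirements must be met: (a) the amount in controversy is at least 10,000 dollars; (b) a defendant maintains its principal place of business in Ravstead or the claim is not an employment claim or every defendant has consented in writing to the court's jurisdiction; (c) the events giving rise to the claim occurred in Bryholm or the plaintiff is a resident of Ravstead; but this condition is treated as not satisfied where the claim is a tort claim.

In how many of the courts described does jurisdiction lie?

2

The Ravstead Regional Court:
  (a) No defendant is a corporation. Condition not met.
  (b) Mira Okafor resides in Yarley, so this disjunct is met. Satisfied.
  (c) The plaintiff resides in Ravstead, which is not Quendale, so one alternative holds. The carve-out does not apply: no defendant resides in Ravstead (they reside in Yarley, Yarley). Met.
  (d) The amount in controversy is USD 93,000, within the $500,000 ceiling, which satisfies one of the alternatives. Condition met.
  (e) The plaintiff resides in Ravstead, so one alternative holds. Met.
  → The court lacks jurisdiction.
The Circuit Court of Yarley:
  (a) The plaintiff resides in Ravstead, which is not Yarley. Satisfied.
  (b) The amount in controversy is USD 93,000, within the 105,500 dollars ceiling, which satisfies one of the alternatives. Condition met.
  (c) Mira Okafor resides in Yarley, so one alternative holds. Condition met.
  → The court has jurisdiction.
The Ravstead District Court:
  (a) The claim is a property claim, so this disjunct is met. The exception is not triggered, since the amount in controversy is $93,000, above the USD 84,000 ceiling. Condition met.
  (b) The claim is a property claim, not an employment claim, so one alternative holds. Met.
  (c) The plaintiff resides in Ravstead. Fails.
  (d) Rowan Brightmoor resides in Ravstead, which satisfies one of the alternatives. Satisfied.
  (e) The amount in controversy is 93,000 dollars, within the $250,000 ceiling, which satisfies one of the alternatives. Satisfied.
  → The court lacks jurisdiction.
The Circuit Court of Ravstead:
  (a) The amount in controversy is $93,000, which meets the 10,000 dollars floor. Condition met.
  (b) The claim is a property claim, not an employment claim, so one alternative holds. Met.
  (c) The plaintiff resides in Ravstead, so one alternative holds. The exception is not triggered, since the claim is a property claim, not a tort claim. Met.
  → All conditions met; jurisdiction exists.
Courts with jurisdiction: the Circuit Court of Yarley, the Circuit Court of Ravstead — 2 in total.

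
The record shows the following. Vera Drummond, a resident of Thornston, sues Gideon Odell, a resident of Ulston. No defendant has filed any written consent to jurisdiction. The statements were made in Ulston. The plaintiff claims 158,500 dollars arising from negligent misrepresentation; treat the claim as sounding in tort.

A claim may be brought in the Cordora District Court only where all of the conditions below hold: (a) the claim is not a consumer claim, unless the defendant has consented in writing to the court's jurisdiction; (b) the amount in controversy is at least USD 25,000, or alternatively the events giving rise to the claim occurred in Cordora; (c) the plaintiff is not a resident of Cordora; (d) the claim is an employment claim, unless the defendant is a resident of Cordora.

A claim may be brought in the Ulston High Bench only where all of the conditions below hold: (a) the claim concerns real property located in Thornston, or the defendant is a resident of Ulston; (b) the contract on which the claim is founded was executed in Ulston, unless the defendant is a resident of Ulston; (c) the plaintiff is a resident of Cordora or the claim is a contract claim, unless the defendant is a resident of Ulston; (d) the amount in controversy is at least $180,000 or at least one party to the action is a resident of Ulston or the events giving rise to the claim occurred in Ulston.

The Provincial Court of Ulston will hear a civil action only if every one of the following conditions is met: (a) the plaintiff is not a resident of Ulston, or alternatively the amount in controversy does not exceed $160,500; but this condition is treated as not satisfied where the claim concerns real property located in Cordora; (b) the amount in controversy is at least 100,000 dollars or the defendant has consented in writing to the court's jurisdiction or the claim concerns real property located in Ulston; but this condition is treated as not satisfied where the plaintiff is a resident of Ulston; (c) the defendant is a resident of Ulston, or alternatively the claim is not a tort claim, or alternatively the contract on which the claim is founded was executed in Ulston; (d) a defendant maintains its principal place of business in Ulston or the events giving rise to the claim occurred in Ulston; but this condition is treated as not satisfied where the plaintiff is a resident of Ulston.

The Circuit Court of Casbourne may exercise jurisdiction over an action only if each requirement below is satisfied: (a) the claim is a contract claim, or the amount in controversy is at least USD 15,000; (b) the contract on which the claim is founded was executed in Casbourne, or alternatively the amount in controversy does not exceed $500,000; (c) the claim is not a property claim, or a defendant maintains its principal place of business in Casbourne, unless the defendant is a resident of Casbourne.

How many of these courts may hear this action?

3

The Cordora District Court:
  (a) The claim is a tort claim, not a consumer claim. Met.
  (b) The amount in controversy is 158,500 dollars, which meets the 25,000 dollars floor, so one alternative holds. Condition met.
  (c) The plaintiff resides in Thornston, which is not Cordora. Met.
  (d) The claim is a tort claim, not an employment claim. And the defendant resides in Ulston, not Cordora, so the proviso does not save it. Not met.
  → The court lacks jurisdiction.
The Ulston High Bench:
  (a) The defendant resides in Ulston — that alternative is enough. Condition met.
  (b) No contract (and hence no place of execution) is alleged. The proviso rescues it, though: the defendant resides in Ulston. Met.
  (c) The plaintiff resides in Thornston, not Cordora; the claim is a tort claim, not a contract claim — every alternative fails. However, the defendant resides in Ulston, so the 'unless' proviso supplies this condition. Condition met.
  (d) Gideon Odell resides in Ulston, so one alternative holds. Satisfied.
  → The court has jurisdiction.
The Provincial Court of Ulston:
  (a) The plaintiff resides in Thornston, which is not Ulston — that alternative is enough. The exception is not triggered, since the claim does not concern real property. Met.
  (b) The amount in controversy is 158,500 dollars, which meets the 100,000 dollars floor, which satisfies one of the alternatives. The exception is not triggered, since the plaintiff resides in Thornston, not Ulston. Satisfied.
  (c) The defendant resides in Ulston — that alternative is enough. Condition met.
  (d) The operative events occurred in Ulston, so this disjunct is met. The carve-out does not apply: the plaintiff resides in Thornston, not Ulston. Condition met.
  → All conditions met; jurisdiction exists.
The Circuit Court of Casbourne:
  (a) The amount in controversy is $158,500, which meets the $15,000 floor — that alternative is enough. Condition met.
  (b) The amount in controversy is $158,500, within the USD 500,000 ceiling, so this disjunct is met. Satisfied.
  (c) The claim is a tort claim, not a property claim, so this disjunct is met. Satisfied.
  → Jurisdiction lies.
Courts with jurisdiction: the Ulston High Bench, the Provincial Court of Ulston, the Circuit Court of Casbourne — 3 in total.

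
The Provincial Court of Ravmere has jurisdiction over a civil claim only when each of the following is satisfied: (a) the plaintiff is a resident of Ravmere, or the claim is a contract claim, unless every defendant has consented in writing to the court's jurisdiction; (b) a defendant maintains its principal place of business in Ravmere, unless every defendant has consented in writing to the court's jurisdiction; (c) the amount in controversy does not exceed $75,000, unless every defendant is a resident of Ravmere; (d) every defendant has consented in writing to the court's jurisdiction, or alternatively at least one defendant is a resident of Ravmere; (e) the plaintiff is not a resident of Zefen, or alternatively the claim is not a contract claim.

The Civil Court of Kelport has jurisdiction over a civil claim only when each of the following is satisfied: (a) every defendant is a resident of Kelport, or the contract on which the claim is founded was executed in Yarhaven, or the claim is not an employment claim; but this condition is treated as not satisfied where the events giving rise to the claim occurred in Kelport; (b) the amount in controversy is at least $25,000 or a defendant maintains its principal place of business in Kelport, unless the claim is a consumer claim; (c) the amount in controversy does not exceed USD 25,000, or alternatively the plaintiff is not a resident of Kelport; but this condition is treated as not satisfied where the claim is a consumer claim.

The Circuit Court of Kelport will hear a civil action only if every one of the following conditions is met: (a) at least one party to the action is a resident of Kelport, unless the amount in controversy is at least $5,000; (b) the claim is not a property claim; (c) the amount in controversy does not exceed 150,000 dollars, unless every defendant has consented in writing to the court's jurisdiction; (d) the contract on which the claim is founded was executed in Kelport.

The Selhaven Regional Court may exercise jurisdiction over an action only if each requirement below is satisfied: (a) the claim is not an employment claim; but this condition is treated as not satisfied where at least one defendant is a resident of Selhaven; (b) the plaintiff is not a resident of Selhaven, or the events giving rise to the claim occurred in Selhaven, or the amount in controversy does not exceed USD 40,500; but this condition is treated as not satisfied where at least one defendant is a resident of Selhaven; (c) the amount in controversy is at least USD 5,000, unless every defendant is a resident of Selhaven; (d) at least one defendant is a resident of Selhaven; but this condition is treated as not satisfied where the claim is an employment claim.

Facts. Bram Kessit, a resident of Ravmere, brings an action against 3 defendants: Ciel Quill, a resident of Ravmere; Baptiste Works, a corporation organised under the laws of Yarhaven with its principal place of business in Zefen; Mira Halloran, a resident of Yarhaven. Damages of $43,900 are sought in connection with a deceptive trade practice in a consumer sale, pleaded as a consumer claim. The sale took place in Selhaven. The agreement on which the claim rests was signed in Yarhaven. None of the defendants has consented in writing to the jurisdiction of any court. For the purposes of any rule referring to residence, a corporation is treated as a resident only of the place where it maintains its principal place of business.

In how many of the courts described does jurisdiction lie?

The Provincial Court of Ravmere:
  (a) The plaintiff resides in Ravmere, so one alternative holds. Condition met.
  (b) The corporate defendant(s) have their principal place of business in Zefen, not Ravmere. And no such written consent has been filed, so the proviso does not save it. Not satisfied.
  (c) The amount in controversy is USD 43,900, within the USD 75,000 ceiling. Condition met.
  (d) Ciel Quill resides in Ravmere, so one alternative holds. Met.
  (e) The plaintiff resides in Ravmere, which is not Zefen, which satisfies one of the alternatives. Met.
  → At least one condition fails; no jurisdiction.
The Civil Court of Kelport:
  (a) The contract was executed in Yarhaven, so this disjunct is met. The exception is not triggered, since the operative events occurred in Selhaven, not Kelport. Condition met.
  (b) The amount in controversy is 43,900 dollars, which meets the USD 25,000 floor, so one alternative holds. Satisfied.
  (c) The plaintiff resides in Ravmere, which is not Kelport, which satisfies one of the alternatives. However, the claim is a consumer claim, which falls within the stated exception and so defeats the condition. Not satisfied.
  → Not every requirement is met — no jurisdiction.
The Circuit Court of Kelport:
  (a) No party resides in Kelport. However, the amount in controversy is $43,900, which meets the USD 5,000 floor, so the 'unless' proviso supplies this condition. Condition met.
  (b) The claim is a consumer claim, not a property claim. Condition met.
  (c) The amount in controversy is $43,900, within the USD 150,000 ceiling. Satisfied.
  (d) The contract was executed in Yarhaven, not Kelport. Fails.
  → No jurisdiction.
The Selhaven Regional Court:
  (a) The claim is a consumer claim, not an employment claim. And the carve-out is inapplicable — no defendant resides in Selhaven (they reside in Ravmere, Zefen, Yarhaven). Met.
  (b) The plaintiff resides in Ravmere, which is not Selhaven — that alternative is enough. The exception is not triggered, since no defendant resides in Selhaven (they reside in Ravmere, Zefen, Yarhaven). Met.
  (c) The amount in controversy is USD 43,900, which meets the USD 5,000 floor. Condition met.
  (d) No defendant resides in Selhaven (they reside in Ravmere, Zefen, Yarhaven). Fails.
  → At least one condition fails; no jurisdiction.
No court satisfies all of its conditions.

0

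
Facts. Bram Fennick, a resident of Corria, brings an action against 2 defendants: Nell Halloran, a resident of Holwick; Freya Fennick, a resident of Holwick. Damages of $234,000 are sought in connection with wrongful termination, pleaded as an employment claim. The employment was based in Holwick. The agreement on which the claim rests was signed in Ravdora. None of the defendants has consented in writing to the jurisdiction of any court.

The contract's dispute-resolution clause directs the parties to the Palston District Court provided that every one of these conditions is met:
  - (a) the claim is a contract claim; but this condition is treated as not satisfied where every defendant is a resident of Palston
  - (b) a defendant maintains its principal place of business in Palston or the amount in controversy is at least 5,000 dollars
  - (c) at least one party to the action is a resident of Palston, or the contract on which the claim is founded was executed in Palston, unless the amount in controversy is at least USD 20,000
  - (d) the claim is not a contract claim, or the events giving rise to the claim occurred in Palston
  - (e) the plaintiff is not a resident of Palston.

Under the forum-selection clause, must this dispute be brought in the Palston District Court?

No

The Palston District Court:
  (a) The claim is an employment claim, not a contract claim. Condition not met.
  (b) The amount in controversy is USD 234,000, which meets the 5,000 dollars floor — that alternative is enough. Met.
  (c) No party resides in Palston; the contract was executed in Ravdora, not Palston — every alternative fails. But the amount in controversy is $234,000, which meets the $20,000 floor, and the 'unless' clause therefore excuses the requirement. Met.
  (d) The claim is an employment claim, not a contract claim, which satisfies one of the alternatives. Condition met.
  (e) The plaintiff resides in Corria, which is not Palston. Satisfied.
  → Forum clause is not triggered.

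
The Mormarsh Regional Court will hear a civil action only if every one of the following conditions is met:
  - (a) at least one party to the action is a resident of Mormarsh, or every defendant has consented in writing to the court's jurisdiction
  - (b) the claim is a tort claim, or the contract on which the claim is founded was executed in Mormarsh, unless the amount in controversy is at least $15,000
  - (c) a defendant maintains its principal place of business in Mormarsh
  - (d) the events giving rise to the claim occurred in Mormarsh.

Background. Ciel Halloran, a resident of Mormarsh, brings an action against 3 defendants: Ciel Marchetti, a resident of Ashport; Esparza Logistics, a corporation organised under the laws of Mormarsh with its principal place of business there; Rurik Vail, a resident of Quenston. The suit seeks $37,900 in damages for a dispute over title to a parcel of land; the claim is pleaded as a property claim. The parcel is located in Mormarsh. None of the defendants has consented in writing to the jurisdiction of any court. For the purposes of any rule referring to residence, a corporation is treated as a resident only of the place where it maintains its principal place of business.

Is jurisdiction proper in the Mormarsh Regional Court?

The Mormarsh Regional Court:
  (a) Ciel Halloran resides in Mormarsh, which satisfies one of the alternatives. Condition met.
  (b) The claim is a property claim, not a tort claim; no contract (and hence no place of execution) is alleged — none of the alternatives is met. The proviso rescues it, though: the amount in controversy is USD 37,900, which meets the $15,000 floor. Met.
  (c) Esparza Logistics has its principal place of business in Mormarsh. Met.
  (d) The operative events occurred in Mormarsh. Met.
  → The court has jurisdiction.

Yes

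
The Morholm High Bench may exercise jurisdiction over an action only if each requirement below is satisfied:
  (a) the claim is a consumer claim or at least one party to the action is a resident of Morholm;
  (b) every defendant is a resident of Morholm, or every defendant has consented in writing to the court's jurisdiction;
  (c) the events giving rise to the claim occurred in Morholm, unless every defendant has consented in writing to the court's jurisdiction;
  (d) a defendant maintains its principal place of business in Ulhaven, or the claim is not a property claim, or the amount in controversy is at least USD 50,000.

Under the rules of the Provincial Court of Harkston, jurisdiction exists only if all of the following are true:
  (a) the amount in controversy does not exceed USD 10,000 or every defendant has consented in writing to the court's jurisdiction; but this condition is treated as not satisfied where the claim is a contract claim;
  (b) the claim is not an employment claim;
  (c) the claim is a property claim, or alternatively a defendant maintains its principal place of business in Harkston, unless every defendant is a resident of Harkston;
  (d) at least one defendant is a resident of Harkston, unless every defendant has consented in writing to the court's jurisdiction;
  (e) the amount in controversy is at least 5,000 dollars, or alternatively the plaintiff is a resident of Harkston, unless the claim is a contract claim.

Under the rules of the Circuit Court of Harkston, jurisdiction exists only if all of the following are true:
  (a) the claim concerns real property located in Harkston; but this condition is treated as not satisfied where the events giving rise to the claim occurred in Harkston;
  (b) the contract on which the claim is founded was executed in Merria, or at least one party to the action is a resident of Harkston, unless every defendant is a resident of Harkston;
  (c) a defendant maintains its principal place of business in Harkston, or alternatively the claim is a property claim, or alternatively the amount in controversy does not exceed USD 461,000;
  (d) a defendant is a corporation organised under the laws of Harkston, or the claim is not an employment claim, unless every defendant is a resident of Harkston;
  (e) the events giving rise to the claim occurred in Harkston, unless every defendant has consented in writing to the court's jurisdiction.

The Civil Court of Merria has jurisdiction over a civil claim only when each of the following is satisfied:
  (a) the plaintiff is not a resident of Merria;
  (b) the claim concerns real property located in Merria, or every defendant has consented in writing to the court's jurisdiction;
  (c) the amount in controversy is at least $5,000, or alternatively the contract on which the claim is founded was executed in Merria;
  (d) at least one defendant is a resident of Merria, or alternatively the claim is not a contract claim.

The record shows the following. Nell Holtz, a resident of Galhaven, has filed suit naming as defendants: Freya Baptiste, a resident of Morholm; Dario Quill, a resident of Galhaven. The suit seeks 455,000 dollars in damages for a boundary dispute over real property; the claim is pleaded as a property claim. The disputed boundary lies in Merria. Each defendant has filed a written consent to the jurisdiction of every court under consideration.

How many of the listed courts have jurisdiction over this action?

The Morholm High Bench:
  (a) Freya Baptiste resides in Morholm, so one alternative holds. Satisfied.
  (b) Every defendant has filed written consent, which satisfies one of the alternatives. Satisfied.
  (c) The operative events occurred in Merria, not Morholm. But every defendant has filed written consent, and the 'unless' clause therefore excuses the requirement. Met.
  (d) The amount in controversy is $455,000, which meets the $50,000 floor, which satisfies one of the alternatives. Condition met.
  → Every requirement is satisfied — jurisdiction.
The Provincial Court of Harkston:
  (a) Every defendant has filed written consent, so this disjunct is met. And the carve-out is inapplicable — the claim is a property claim, not a contract claim. Condition met.
  (b) The claim is a property claim, not an employment claim. Condition met.
  (c) The claim is a property claim, which satisfies one of the alternatives. Met.
  (d) No defendant resides in Harkston (they reside in Morholm, Galhaven). The proviso rescues it, though: every defendant has filed written consent. Met.
  (e) The amount in controversy is $455,000, which meets the $5,000 floor — that alternative is enough. Condition met.
  → All conditions met; jurisdiction exists.
The Circuit Court of Harkston:
  (a) The property lies in Merria, not Harkston. Fails.
  (b) No contract (and hence no place of execution) is alleged; no party resides in Harkston — no alternative holds. Nor does the 'unless' clause help: the defendants reside as follows — Freya Baptiste in Morholm, Dario Quill in Galhaven — not all in Harkston. Fails.
  (c) The claim is a property claim, so this disjunct is met. Met.
  (d) The claim is a property claim, not an employment claim, so this disjunct is met. Met.
  (e) The operative events occurred in Merria, not Harkston. But every defendant has filed written consent, and the 'unless' clause therefore excuses the requirement. Satisfied.
  → The court lacks jurisdiction.
The Civil Court of Merria:
  (a) The plaintiff resides in Galhaven, which is not Merria. Satisfied.
  (b) The property lies in Merria, so this disjunct is met. Met.
  (c) The amount in controversy is 455,000 dollars, which meets the 5,000 dollars floor, so this disjunct is met. Met.
  (d) The claim is a property claim, not a contract claim — that alternative is enough. Met.
  → All conditions met; jurisdiction exists.
Courts with jurisdiction: the Morholm High Bench, the Provincial Court of Harkston, the Civil Court of Merria — 3 in total.

3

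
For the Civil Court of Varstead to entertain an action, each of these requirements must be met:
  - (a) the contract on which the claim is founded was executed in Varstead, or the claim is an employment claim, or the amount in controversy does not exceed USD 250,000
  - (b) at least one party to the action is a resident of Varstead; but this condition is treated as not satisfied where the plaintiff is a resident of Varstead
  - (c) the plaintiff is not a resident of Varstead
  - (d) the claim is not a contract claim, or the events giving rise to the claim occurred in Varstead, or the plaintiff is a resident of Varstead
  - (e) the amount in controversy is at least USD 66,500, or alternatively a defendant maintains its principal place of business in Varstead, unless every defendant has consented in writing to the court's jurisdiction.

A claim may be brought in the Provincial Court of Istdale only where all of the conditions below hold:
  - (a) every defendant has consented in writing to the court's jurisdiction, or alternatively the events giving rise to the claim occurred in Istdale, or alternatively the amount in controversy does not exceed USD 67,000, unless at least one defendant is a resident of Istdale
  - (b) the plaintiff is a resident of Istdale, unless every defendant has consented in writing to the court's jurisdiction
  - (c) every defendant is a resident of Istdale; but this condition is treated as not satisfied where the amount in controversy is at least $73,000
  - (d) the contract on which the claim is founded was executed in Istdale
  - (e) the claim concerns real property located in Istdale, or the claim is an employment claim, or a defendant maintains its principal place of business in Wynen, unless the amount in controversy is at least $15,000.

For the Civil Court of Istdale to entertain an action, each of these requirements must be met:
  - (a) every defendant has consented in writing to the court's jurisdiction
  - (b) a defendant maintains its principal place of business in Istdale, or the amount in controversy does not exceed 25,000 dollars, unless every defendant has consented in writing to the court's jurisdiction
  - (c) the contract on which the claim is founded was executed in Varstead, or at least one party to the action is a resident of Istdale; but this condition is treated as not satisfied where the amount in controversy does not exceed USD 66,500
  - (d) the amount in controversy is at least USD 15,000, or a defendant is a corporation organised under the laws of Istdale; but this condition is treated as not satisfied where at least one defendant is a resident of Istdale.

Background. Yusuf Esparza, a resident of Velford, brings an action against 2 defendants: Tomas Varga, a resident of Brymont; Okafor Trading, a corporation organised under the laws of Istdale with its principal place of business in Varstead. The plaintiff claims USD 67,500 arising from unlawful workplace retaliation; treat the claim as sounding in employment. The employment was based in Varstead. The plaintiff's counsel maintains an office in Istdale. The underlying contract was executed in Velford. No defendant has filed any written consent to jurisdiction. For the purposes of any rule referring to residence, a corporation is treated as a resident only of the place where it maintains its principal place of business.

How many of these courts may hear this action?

1

The Civil Court of Varstead:
  (a) The claim is an employment claim, which satisfies one of the alternatives. Met.
  (b) Okafor Trading resides in Varstead. The exception is not triggered, since the plaintiff resides in Velford, not Varstead. Condition met.
  (c) The plaintiff resides in Velford, which is not Varstead. Satisfied.
  (d) The claim is an employment claim, not a contract claim, which satisfies one of the alternatives. Met.
  (e) The amount in controversy is 67,500 dollars, which meets the USD 66,500 floor, which satisfies one of the alternatives. Condition met.
  → All conditions met; jurisdiction exists.
The Provincial Court of Istdale:
  (a) No such written consent has been filed; the operative events occurred in Varstead, not Istdale; the amount in controversy is 67,500 dollars, above the USD 67,000 ceiling — every alternative fails. The proviso offers no rescue either, since no defendant resides in Istdale (they reside in Brymont, Varstead). Not met.
  (b) The plaintiff resides in Velford, not Istdale. The proviso offers no rescue either, since no such written consent has been filed. Not met.
  (c) The defendants reside as follows — Tomas Varga in Brymont, Okafor Trading in Varstead — not all in Istdale. Condition not met.
  (d) The contract was executed in Velford, not Istdale. Not satisfied.
  (e) The claim is an employment claim, so this disjunct is met. Met.
  → No jurisdiction.
The Civil Court of Istdale:
  (a) No such written consent has been filed. Not satisfied.
  (b) The corporate defendant(s) have their principal place of business in Varstead, not Istdale; the amount in controversy is USD 67,500, above the 25,000 dollars ceiling — none of the alternatives is met. And no such written consent has been filed, so the proviso does not save it. Not satisfied.
  (c) The contract was executed in Velford, not Varstead; no party resides in Istdale — none of the alternatives is met. Condition not met.
  (d) The amount in controversy is 67,500 dollars, which meets the USD 15,000 floor, which satisfies one of the alternatives. And the carve-out is inapplicable — no defendant resides in Istdale (they reside in Brymont, Varstead). Condition met.
  → At least one condition fails; no jurisdiction.
Courts with jurisdiction: the Civil Court of Varstead — 1 in total.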